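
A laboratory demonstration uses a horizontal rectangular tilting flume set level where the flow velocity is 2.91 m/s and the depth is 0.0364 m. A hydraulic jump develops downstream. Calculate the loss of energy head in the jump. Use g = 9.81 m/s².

ΔE = 0.224 m

Fr₁ = V₁/√(g·y₁) = 2.91/√(9.81×0.0364) = 4.87.
From the momentum equation for a rectangular channel, y₂/y₁ = ½[√(1 + 8Fr₁²) − 1] = ½[√190.7 − 1] = 6.41.
y₂ = 6.41 × 0.0364 = 0.233 m.
q = V₁·y₁ = 2.91 × 0.0364 = 0.106 m²/s. V₂ = q/y₂ = 0.106/0.233 = 0.454 m/s. E₁ = y₁ + V₁²/2g = 0.468 m; E₂ = y₂ + V₂²/2g = 0.244 m. ΔE = E₁ − E₂ = 0.224 m.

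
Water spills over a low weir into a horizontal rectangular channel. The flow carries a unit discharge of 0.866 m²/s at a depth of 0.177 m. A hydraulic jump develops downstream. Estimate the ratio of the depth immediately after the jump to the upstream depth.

y₂/y₁ = 4.77

V₁ = q/y₁ = 0.866/0.177 = 4.89 m/s. Fr₁ = V₁/√(g·y₁) = 4.89/√(9.81×0.177) = 3.71.
Sequent-depth ratio: y₂/y₁ = ½[√(1 + 8Fr₁²) − 1] = ½[√111.3 − 1] = 4.77.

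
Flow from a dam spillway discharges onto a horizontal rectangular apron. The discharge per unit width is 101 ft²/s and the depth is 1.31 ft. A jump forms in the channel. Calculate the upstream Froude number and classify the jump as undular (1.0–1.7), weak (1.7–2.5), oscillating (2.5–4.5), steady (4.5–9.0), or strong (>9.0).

Fr₁ = 11.9; strong jump

V₁ = q/y₁ = 101/1.31 = 77.1 ft/s. Fr₁ = V₁/√(g·y₁) = 77.1/√(32.2×1.31) = 11.9.
Fr₁ = 11.9 lies in the strong range.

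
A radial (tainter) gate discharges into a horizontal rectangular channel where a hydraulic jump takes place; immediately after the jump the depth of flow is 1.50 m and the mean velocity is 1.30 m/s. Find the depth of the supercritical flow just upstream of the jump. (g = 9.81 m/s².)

y₁ = 0.289 m

Fr₂ = V₂/√(g·y₂) = 1.30/√(9.81×1.50) = 0.339.
Applying the sequent-depth relation in reverse, y₁/y₂ = ½[√(1 + 8Fr₂²) − 1] = ½[√1.919 − 1] = 0.193.
y₁ = 0.193 × 1.50 = 0.289 m.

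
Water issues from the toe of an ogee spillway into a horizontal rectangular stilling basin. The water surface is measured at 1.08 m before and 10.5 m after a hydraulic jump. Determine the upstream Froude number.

Fr₁ = 7.22

For a rectangular channel the momentum equation gives q² = ½·g·y₁·y₂·(y₁ + y₂) = ½×9.81×1.08×10.5×11.6 = 644.
q = √644 = 25.4 m²/s.
V₁ = q/y₁ = 23.5 m/s; Fr₁ = V₁/√(g·y₁) = 7.22.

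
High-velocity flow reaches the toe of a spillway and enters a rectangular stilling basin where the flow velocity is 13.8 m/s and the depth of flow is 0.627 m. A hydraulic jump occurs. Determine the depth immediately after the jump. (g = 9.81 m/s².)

Fr₁ = V₁/√(g·y₁) = 13.8/√(9.81×0.627) = 5.56.
Conjugate-depth relation: y₂/y₁ = ½[√(1 + 8Fr₁²) − 1] = ½[√248.7 − 1] = 7.38.
y₂ = 7.38 × 0.627 = 4.63 m.

y₂ = 4.63 m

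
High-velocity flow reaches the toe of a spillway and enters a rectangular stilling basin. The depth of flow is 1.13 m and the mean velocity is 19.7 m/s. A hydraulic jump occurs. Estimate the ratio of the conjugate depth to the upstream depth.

y₂/y₁ = 7.88

Fr₁ = V₁/√(g·y₁) = 19.7/√(9.81×1.13) = 5.92.
By Bélanger, y₂/y₁ = ½[√(1 + 8Fr₁²) − 1] = ½[√281.1 − 1] = 7.88.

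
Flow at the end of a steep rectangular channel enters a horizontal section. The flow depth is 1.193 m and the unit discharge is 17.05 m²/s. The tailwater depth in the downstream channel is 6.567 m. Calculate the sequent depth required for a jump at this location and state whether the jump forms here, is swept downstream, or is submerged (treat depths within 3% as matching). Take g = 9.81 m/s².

V₁ = q/y₁ = 17.05/1.193 = 14.29 m/s. Fr₁ = V₁/√(g·y₁) = 14.29/√(9.81×1.193) = 4.178.
From the momentum equation for a rectangular channel, y₂/y₁ = ½[√(1 + 8Fr₁²) − 1] = ½[√140.62 − 1] = 5.429.
y₂ = 5.429 × 1.193 = 6.477 m.
Tailwater y_tw = 6.567 m: y_tw ≈ y₂, so the jump forms here.

y₂ = 6.477 m; the jump forms here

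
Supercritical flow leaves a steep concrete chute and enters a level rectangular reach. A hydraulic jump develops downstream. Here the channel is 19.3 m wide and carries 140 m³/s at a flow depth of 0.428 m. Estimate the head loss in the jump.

q = Q/b = 140/19.3 = 7.25 m²/s; V₁ = q/y₁ = 16.9 m/s. Fr₁ = V₁/√(g·y₁) = 8.27.
From the momentum equation for a rectangular channel, y₂/y₁ = ½[√(1 + 8Fr₁²) − 1] = ½[√548.3 − 1] = 11.2.
y₂ = 11.2 × 0.428 = 4.80 m.
V₂ = q/y₂ = 7.25/4.80 = 1.51 m/s. E₁ = y₁ + V₁²/2g = 15.1 m; E₂ = y₂ + V₂²/2g = 4.91 m. ΔE = E₁ − E₂ = 10.2 m.

ΔE = 10.2 m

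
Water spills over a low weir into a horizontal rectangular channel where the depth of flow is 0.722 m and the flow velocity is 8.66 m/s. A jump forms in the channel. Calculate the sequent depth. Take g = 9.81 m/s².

y₂ = 2.98 m

Fr₁ = V₁/√(g·y₁) = 8.66/√(9.81×0.722) = 3.25.
Conjugate-depth relation: y₂/y₁ = ½[√(1 + 8Fr₁²) − 1] = ½[√85.71 − 1] = 4.13.
y₂ = 4.13 × 0.722 = 2.98 m.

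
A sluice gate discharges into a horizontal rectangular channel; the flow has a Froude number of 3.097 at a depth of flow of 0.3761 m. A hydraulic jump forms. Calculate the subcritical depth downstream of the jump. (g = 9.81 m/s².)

Fr₁ = 3.097 (given).
By Bélanger, y₂/y₁ = ½[√(1 + 8Fr₁²) − 1] = ½[√77.731 − 1] = 3.908.
y₂ = 3.908 × 0.3761 = 1.470 m.

y₂ = 1.470 m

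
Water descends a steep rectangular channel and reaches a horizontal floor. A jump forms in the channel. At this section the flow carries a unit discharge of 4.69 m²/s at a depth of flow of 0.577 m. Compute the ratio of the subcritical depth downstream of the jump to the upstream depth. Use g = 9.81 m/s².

y₂/y₁ = 4.36

V₁ = q/y₁ = 4.69/0.577 = 8.13 m/s. Fr₁ = V₁/√(g·y₁) = 8.13/√(9.81×0.577) = 3.42.
Bélanger equation: y₂/y₁ = ½[√(1 + 8Fr₁²) − 1] = ½[√94.38 − 1] = 4.36.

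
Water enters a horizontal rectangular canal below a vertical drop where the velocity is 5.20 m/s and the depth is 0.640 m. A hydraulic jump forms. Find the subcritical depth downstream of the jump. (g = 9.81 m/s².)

y₂ = 1.59 m

Fr₁ = V₁/√(g·y₁) = 5.20/√(9.81×0.640) = 2.08.
By Bélanger, y₂/y₁ = ½[√(1 + 8Fr₁²) − 1] = ½[√35.45 − 1] = 2.48.
y₂ = 2.48 × 0.640 = 1.59 m.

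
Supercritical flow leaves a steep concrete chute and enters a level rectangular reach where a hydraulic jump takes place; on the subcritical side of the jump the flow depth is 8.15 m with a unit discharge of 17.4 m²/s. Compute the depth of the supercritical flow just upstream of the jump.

V₂ = q/y₂ = 17.4/8.15 = 2.13 m/s; Fr₂ = V₂/√(g·y₂) = 0.239.
The Bélanger relation is symmetric: y₁/y₂ = ½[√(1 + 8Fr₂²) − 1] = ½[√1.456 − 1] = 0.103.
y₁ = 0.103 × 8.15 = 0.842 m.

y₁ = 0.842 m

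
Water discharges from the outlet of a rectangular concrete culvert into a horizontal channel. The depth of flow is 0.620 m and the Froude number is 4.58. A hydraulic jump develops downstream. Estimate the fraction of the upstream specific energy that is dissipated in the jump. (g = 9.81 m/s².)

Fr₁ = 4.58 (given).
Sequent-depth ratio: y₂/y₁ = ½[√(1 + 8Fr₁²) − 1] = ½[√168.8 − 1] = 6.00.
y₂ = 6.00 × 0.620 = 3.72 m.
E₁ = y₁(1 + Fr₁²/2) = 0.620×(1 + 4.58²/2) = 7.12 m. ΔE = (y₂ − y₁)³/(4y₁y₂) = 3.22 m. ΔE/E₁ = 3.22/7.12 = 0.453.

ΔE/E₁ = 0.453 (45.3%)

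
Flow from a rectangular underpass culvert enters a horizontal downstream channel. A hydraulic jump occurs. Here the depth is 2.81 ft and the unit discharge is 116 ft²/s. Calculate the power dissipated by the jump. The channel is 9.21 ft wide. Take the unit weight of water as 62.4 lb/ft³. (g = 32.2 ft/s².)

V₁ = q/y₁ = 116/2.81 = 41.3 ft/s. Fr₁ = V₁/√(g·y₁) = 41.3/√(32.2×2.81) = 4.34.
Conjugate-depth relation: y₂/y₁ = ½[√(1 + 8Fr₁²) − 1] = ½[√151.7 − 1] = 5.66.
y₂ = 5.66 × 2.81 = 15.9 ft.
V₂ = q/y₂ = 116/15.9 = 7.30 ft/s. E₁ = y₁ + V₁²/2g = 29.3 ft; E₂ = y₂ + V₂²/2g = 16.7 ft. ΔE = E₁ − E₂ = 12.5 ft.
Q = q·b = 116 × 9.21 = 1068 cfs. P = γ·Q·ΔE/550 = 62.4 × 1068 × 12.5 / 550 = 1521 hp.

P = 1521 hp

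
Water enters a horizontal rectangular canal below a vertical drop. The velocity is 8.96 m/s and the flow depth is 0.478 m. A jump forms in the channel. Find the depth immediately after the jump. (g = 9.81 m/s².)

y₂ = 2.57 m

Fr₁ = V₁/√(g·y₁) = 8.96/√(9.81×0.478) = 4.14.
Sequent-depth ratio: y₂/y₁ = ½[√(1 + 8Fr₁²) − 1] = ½[√138.0 − 1] = 5.37.
y₂ = 5.37 × 0.478 = 2.57 m.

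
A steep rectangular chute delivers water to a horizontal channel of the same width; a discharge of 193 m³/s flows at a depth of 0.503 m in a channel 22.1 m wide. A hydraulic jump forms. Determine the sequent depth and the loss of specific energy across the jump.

q = Q/b = 193/22.1 = 8.73 m²/s; V₁ = q/y₁ = 17.4 m/s. Fr₁ = V₁/√(g·y₁) = 7.82.
From the momentum equation for a rectangular channel, y₂/y₁ = ½[√(1 + 8Fr₁²) − 1] = ½[√489.7 − 1] = 10.6.
y₂ = 10.6 × 0.503 = 5.31 m.
Head loss: ΔE = (y₂ − y₁)³/(4y₁y₂) = (5.31 − 0.503)³/(4×0.503×5.31) = 111/10.7 = 10.4 m.

y₂ = 5.31 m; ΔE = 10.4 m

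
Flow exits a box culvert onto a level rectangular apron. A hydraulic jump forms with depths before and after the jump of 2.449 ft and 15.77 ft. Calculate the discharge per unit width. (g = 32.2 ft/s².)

For a rectangular channel the momentum equation gives q² = ½·g·y₁·y₂·(y₁ + y₂) = ½×32.2×2.449×15.77×18.22 = 11328.
q = √11328 = 106.4 ft²/s.

q = 106.4 ft²/s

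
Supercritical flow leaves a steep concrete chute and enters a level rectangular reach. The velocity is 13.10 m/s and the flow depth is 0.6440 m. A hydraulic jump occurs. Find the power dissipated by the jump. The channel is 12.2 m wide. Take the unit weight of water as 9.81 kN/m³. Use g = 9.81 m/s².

P = 4817 kW

Fr₁ = V₁/√(g·y₁) = 13.10/√(9.81×0.6440) = 5.212.
Sequent-depth ratio: y₂/y₁ = ½[√(1 + 8Fr₁²) − 1] = ½[√218.31 − 1] = 6.888.
y₂ = 6.888 × 0.6440 = 4.436 m.
Head loss: ΔE = (y₂ − y₁)³/(4y₁y₂) = (4.436 − 0.6440)³/(4×0.6440×4.436) = 54.51/11.43 = 4.771 m.
q = V₁·y₁ = 13.10 × 0.6440 = 8.436 m²/s. Q = q·b = 8.436 × 12.2 = 102.9 m³/s. P = γ·Q·ΔE = 9.81 × 102.9 × 4.771 = 4817 kW.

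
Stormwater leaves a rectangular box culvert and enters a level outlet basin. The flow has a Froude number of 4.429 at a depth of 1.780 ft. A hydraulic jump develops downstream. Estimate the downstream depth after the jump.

y₂ = 10.29 ft

Fr₁ = 4.429 (given).
Sequent-depth ratio: y₂/y₁ = ½[√(1 + 8Fr₁²) − 1] = ½[√157.93 − 1] = 5.783.
y₂ = 5.783 × 1.780 = 10.29 ft.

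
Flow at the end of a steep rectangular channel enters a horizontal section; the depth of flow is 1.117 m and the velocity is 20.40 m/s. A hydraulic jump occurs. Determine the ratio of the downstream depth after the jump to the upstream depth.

y₂/y₁ = 8.230

Fr₁ = V₁/√(g·y₁) = 20.40/√(9.81×1.117) = 6.163.
Bélanger equation: y₂/y₁ = ½[√(1 + 8Fr₁²) − 1] = ½[√304.83 − 1] = 8.230.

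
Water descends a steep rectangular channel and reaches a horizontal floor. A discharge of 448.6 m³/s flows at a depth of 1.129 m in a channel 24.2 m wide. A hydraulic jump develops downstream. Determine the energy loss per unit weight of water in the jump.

q = Q/b = 448.6/24.2 = 18.54 m²/s; V₁ = q/y₁ = 16.42 m/s. Fr₁ = V₁/√(g·y₁) = 4.934.
From the momentum equation for a rectangular channel, y₂/y₁ = ½[√(1 + 8Fr₁²) − 1] = ½[√195.73 − 1] = 6.495.
y₂ = 6.495 × 1.129 = 7.333 m.
V₂ = q/y₂ = 18.54/7.333 = 2.528 m/s. E₁ = y₁ + V₁²/2g = 14.87 m; E₂ = y₂ + V₂²/2g = 7.659 m. ΔE = E₁ − E₂ = 7.211 m.

ΔE = 7.211 m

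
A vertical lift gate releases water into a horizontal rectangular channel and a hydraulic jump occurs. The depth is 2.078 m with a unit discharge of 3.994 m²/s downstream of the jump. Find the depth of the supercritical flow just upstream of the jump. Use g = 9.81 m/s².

y₁ = 0.5872 m

V₂ = q/y₂ = 3.994/2.078 = 1.922 m/s; Fr₂ = V₂/√(g·y₂) = 0.4257.
Since the conjugate-depth ratio holds either way, y₁/y₂ = ½[√(1 + 8Fr₂²) − 1] = ½[√2.4498 − 1] = 0.2826.
y₁ = 0.2826 × 2.078 = 0.5872 m.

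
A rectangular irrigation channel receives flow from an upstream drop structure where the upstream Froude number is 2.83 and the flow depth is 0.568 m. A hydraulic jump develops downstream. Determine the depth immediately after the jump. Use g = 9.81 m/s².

Fr₁ = 2.83 (given).
Bélanger equation: y₂/y₁ = ½[√(1 + 8Fr₁²) − 1] = ½[√65.07 − 1] = 3.53.
y₂ = 3.53 × 0.568 = 2.01 m.

y₂ = 2.01 m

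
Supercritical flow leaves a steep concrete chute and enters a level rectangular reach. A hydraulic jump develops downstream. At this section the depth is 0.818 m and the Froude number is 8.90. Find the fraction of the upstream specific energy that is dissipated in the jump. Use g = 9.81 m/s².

ΔE/E₁ = 0.695 (69.5%)

Fr₁ = 8.90 (given).
Sequent-depth ratio: y₂/y₁ = ½[√(1 + 8Fr₁²) − 1] = ½[√634.7 − 1] = 12.1.
y₂ = 12.1 × 0.818 = 9.89 m.
E₁ = y₁(1 + Fr₁²/2) = 0.818×(1 + 8.90²/2) = 33.2 m. ΔE = (y₂ − y₁)³/(4y₁y₂) = 23.1 m. ΔE/E₁ = 23.1/33.2 = 0.695.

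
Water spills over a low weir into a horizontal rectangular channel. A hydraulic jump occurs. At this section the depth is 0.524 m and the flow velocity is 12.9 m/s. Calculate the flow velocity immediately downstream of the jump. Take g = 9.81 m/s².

Fr₁ = V₁/√(g·y₁) = 12.9/√(9.81×0.524) = 5.69.
Bélanger equation: y₂/y₁ = ½[√(1 + 8Fr₁²) − 1] = ½[√260.0 − 1] = 7.56.
y₂ = 7.56 × 0.524 = 3.96 m.
q = V₁·y₁ = 12.9 × 0.524 = 6.76 m²/s.
V₂ = q/y₂ = 6.76/3.96 = 1.71 m/s.

V₂ = 1.71 m/s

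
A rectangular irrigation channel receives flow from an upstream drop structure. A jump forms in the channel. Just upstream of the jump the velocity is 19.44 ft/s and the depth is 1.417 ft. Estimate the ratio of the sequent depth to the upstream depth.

Fr₁ = V₁/√(g·y₁) = 19.44/√(32.2×1.417) = 2.878.
Sequent-depth ratio: y₂/y₁ = ½[√(1 + 8Fr₁²) − 1] = ½[√67.261 − 1] = 3.601.

y₂/y₁ = 3.601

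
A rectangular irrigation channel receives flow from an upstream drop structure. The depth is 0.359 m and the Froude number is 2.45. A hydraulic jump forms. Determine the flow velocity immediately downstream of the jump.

Fr₁ = 2.45 (given).
Sequent-depth ratio: y₂/y₁ = ½[√(1 + 8Fr₁²) − 1] = ½[√49.02 − 1] = 3.00.
y₂ = 3.00 × 0.359 = 1.08 m.
V₁ = Fr₁·√(g·y₁) = 2.45×√(9.81×0.359) = 4.60 m/s; q = V₁·y₁ = 1.65 m²/s.
V₂ = q/y₂ = 1.65/1.08 = 1.53 m/s.

V₂ = 1.53 m/s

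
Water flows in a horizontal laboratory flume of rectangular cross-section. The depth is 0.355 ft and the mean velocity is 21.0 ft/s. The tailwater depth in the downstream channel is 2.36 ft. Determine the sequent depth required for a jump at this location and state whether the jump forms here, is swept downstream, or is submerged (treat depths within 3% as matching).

Fr₁ = V₁/√(g·y₁) = 21.0/√(32.2×0.355) = 6.21.
By Bélanger, y₂/y₁ = ½[√(1 + 8Fr₁²) − 1] = ½[√309.6 − 1] = 8.30.
y₂ = 8.30 × 0.355 = 2.95 ft.
Tailwater y_tw = 2.36 ft: y_tw < y₂, so the jump is swept downstream.

y₂ = 2.95 ft; the jump is swept downstream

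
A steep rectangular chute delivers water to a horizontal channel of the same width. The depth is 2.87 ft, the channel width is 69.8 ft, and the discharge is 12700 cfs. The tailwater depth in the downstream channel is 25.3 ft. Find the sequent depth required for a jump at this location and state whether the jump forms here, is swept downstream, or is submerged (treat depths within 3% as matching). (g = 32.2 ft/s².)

y₂ = 25.4 ft; the jump forms here

q = Q/b = 12700/69.8 = 182 ft²/s; V₁ = q/y₁ = 63.4 ft/s. Fr₁ = V₁/√(g·y₁) = 6.59.
Sequent-depth ratio: y₂/y₁ = ½[√(1 + 8Fr₁²) − 1] = ½[√348.9 − 1] = 8.84.
y₂ = 8.84 × 2.87 = 25.4 ft.
Tailwater y_tw = 25.3 ft: y_tw ≈ y₂, so the jump forms here.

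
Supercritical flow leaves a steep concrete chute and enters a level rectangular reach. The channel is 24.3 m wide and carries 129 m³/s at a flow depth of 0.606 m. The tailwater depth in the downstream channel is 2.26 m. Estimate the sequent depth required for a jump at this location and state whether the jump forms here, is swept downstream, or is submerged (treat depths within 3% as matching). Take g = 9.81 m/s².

q = Q/b = 129/24.3 = 5.31 m²/s; V₁ = q/y₁ = 8.76 m/s. Fr₁ = V₁/√(g·y₁) = 3.59.
Bélanger equation: y₂/y₁ = ½[√(1 + 8Fr₁²) − 1] = ½[√104.3 − 1] = 4.61.
y₂ = 4.61 × 0.606 = 2.79 m.
Tailwater y_tw = 2.26 m: y_tw < y₂, so the jump is swept downstream.

y₂ = 2.79 m; the jump is swept downstream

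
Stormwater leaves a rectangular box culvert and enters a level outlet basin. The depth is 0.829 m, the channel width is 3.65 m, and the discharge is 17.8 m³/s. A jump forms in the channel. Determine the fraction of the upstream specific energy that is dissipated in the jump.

q = Q/b = 17.8/3.65 = 4.88 m²/s; V₁ = q/y₁ = 5.88 m/s. Fr₁ = V₁/√(g·y₁) = 2.06.
By Bélanger, y₂/y₁ = ½[√(1 + 8Fr₁²) − 1] = ½[√35.04 − 1] = 2.46.
y₂ = 2.46 × 0.829 = 2.04 m.
E₁ = y₁ + V₁²/2g = 2.59 m. ΔE = (y₂ − y₁)³/(4y₁y₂) = 0.262 m. ΔE/E₁ = 0.262/2.59 = 0.101.

ΔE/E₁ = 0.101 (10.1%)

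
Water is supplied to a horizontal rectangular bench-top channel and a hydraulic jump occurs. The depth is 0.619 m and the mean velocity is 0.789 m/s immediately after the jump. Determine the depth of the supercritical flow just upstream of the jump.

y₁ = 0.108 m

Fr₂ = V₂/√(g·y₂) = 0.789/√(9.81×0.619) = 0.320.
Since the conjugate-depth ratio holds either way, y₁/y₂ = ½[√(1 + 8Fr₂²) − 1] = ½[√1.820 − 1] = 0.175.
y₁ = 0.175 × 0.619 = 0.108 m.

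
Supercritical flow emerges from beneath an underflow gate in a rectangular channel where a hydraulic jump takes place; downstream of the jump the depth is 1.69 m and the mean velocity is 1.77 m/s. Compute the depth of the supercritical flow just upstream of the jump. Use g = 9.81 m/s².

Fr₂ = V₂/√(g·y₂) = 1.77/√(9.81×1.69) = 0.435.
Since the conjugate-depth ratio holds either way, y₁/y₂ = ½[√(1 + 8Fr₂²) − 1] = ½[√2.512 − 1] = 0.292.
y₁ = 0.292 × 1.69 = 0.494 m.

y₁ = 0.494 m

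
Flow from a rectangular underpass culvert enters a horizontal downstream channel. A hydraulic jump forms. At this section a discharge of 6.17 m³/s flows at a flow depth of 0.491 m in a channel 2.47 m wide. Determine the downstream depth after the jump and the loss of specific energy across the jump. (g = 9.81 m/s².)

y₂ = 1.38 m; ΔE = 0.261 m

q = Q/b = 6.17/2.47 = 2.50 m²/s; V₁ = q/y₁ = 5.09 m/s. Fr₁ = V₁/√(g·y₁) = 2.32.
From the momentum equation for a rectangular channel, y₂/y₁ = ½[√(1 + 8Fr₁²) − 1] = ½[√43.99 − 1] = 2.82.
y₂ = 2.82 × 0.491 = 1.38 m.
Head loss: ΔE = (y₂ − y₁)³/(4y₁y₂) = (1.38 − 0.491)³/(4×0.491×1.38) = 0.709/2.72 = 0.261 m.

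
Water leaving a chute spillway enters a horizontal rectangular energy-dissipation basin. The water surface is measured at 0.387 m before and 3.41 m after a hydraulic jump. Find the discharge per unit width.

q = 4.96 m²/s

For a rectangular channel the momentum equation gives q² = ½·g·y₁·y₂·(y₁ + y₂) = ½×9.81×0.387×3.41×3.80 = 24.6.
q = √24.6 = 4.96 m²/s.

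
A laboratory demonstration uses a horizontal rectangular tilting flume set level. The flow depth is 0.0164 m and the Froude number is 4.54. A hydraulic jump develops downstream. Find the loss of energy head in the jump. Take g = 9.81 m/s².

ΔE = 0.0832 m

Fr₁ = 4.54 (given).
Bélanger equation: y₂/y₁ = ½[√(1 + 8Fr₁²) − 1] = ½[√165.9 − 1] = 5.94.
y₂ = 5.94 × 0.0164 = 0.0974 m.
V₁ = Fr₁·√(g·y₁) = 4.54×√(9.81×0.0164) = 1.82 m/s; q = V₁·y₁ = 0.0299 m²/s. V₂ = q/y₂ = 0.0299/0.0974 = 0.307 m/s. E₁ = y₁ + V₁²/2g = 0.185 m; E₂ = y₂ + V₂²/2g = 0.102 m. ΔE = E₁ − E₂ = 0.0832 m.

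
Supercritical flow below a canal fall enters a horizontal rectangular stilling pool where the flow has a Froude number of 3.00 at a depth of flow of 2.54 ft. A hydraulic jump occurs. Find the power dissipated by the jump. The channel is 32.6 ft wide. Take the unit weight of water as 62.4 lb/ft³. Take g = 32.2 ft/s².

Fr₁ = 3.00 (given).
Conjugate-depth relation: y₂/y₁ = ½[√(1 + 8Fr₁²) − 1] = ½[√73.00 − 1] = 3.77.
y₂ = 3.77 × 2.54 = 9.58 ft.
Head loss: ΔE = (y₂ − y₁)³/(4y₁y₂) = (9.58 − 2.54)³/(4×2.54×9.58) = 349/97.3 = 3.59 ft.
V₁ = Fr₁·√(g·y₁) = 3.00×√(32.2×2.54) = 27.1 ft/s; q = V₁·y₁ = 68.9 ft²/s. Q = q·b = 68.9 × 32.6 = 2247 cfs. P = γ·Q·ΔE/550 = 62.4 × 2247 × 3.59 / 550 = 914 hp.

P = 914 hp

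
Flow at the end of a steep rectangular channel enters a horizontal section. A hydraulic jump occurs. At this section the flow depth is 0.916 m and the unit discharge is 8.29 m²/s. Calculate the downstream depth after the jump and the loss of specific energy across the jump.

V₁ = q/y₁ = 8.29/0.916 = 9.05 m/s. Fr₁ = V₁/√(g·y₁) = 9.05/√(9.81×0.916) = 3.02.
Bélanger equation: y₂/y₁ = ½[√(1 + 8Fr₁²) − 1] = ½[√73.92 − 1] = 3.80.
y₂ = 3.80 × 0.916 = 3.48 m.
V₂ = q/y₂ = 8.29/3.48 = 2.38 m/s. E₁ = y₁ + V₁²/2g = 5.09 m; E₂ = y₂ + V₂²/2g = 3.77 m. ΔE = E₁ − E₂ = 1.32 m.

y₂ = 3.48 m; ΔE = 1.32 m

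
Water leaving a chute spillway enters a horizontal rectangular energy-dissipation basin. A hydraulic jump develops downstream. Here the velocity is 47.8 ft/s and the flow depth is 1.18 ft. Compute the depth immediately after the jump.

y₂ = 12.4 ft

Fr₁ = V₁/√(g·y₁) = 47.8/√(32.2×1.18) = 7.75.
Sequent-depth ratio: y₂/y₁ = ½[√(1 + 8Fr₁²) − 1] = ½[√482.1 − 1] = 10.5.
y₂ = 10.5 × 1.18 = 12.4 ft.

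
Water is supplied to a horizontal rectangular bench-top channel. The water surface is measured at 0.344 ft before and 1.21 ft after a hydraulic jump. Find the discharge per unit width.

For a rectangular channel the momentum equation gives q² = ½·g·y₁·y₂·(y₁ + y₂) = ½×32.2×0.344×1.21×1.55 = 10.4.
q = √10.4 = 3.23 ft²/s.

q = 3.23 ft²/s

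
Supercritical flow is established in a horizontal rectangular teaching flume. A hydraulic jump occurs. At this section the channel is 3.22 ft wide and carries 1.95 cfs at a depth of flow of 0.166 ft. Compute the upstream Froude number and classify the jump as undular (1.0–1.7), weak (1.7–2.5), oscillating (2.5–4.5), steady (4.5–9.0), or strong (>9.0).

Fr₁ = 1.58; undular jump

q = Q/b = 1.95/3.22 = 0.606 ft²/s; V₁ = q/y₁ = 3.65 ft/s. Fr₁ = V₁/√(g·y₁) = 1.58.
Fr₁ = 1.58 lies in the undular range.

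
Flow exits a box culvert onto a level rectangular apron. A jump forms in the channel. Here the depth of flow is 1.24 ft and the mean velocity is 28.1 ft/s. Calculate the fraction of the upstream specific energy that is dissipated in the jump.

Fr₁ = V₁/√(g·y₁) = 28.1/√(32.2×1.24) = 4.45.
By Bélanger, y₂/y₁ = ½[√(1 + 8Fr₁²) − 1] = ½[√159.2 − 1] = 5.81.
y₂ = 5.81 × 1.24 = 7.20 ft.
E₁ = y₁ + V₁²/2g = 13.5 ft. ΔE = (y₂ − y₁)³/(4y₁y₂) = 5.93 ft. ΔE/E₁ = 5.93/13.5 = 0.440.

ΔE/E₁ = 0.440 (44.0%)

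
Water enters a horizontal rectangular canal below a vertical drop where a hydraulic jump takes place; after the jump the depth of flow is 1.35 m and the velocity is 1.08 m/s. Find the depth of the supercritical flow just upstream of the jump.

Fr₂ = V₂/√(g·y₂) = 1.08/√(9.81×1.35) = 0.297.
Since the conjugate-depth ratio holds either way, y₁/y₂ = ½[√(1 + 8Fr₂²) − 1] = ½[√1.705 − 1] = 0.153.
y₁ = 0.153 × 1.35 = 0.206 m.

y₁ = 0.206 m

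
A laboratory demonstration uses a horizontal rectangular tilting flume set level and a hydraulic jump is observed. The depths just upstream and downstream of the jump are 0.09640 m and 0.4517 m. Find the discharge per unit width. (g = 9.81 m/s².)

For a rectangular channel the momentum equation gives q² = ½·g·y₁·y₂·(y₁ + y₂) = ½×9.81×0.09640×0.4517×0.5481 = 0.1171.
q = √0.1171 = 0.3421 m²/s.

q = 0.3421 m²/s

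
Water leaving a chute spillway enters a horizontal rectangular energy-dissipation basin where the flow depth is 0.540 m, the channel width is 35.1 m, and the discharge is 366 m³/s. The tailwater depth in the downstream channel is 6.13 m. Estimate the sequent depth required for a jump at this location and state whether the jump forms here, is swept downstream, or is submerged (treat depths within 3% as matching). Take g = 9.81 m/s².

y₂ = 6.14 m; the jump forms here

q = Q/b = 366/35.1 = 10.4 m²/s; V₁ = q/y₁ = 19.3 m/s. Fr₁ = V₁/√(g·y₁) = 8.39.
By Bélanger, y₂/y₁ = ½[√(1 + 8Fr₁²) − 1] = ½[√564.1 − 1] = 11.4.
y₂ = 11.4 × 0.540 = 6.14 m.
Tailwater y_tw = 6.13 m: y_tw ≈ y₂, so the jump forms here.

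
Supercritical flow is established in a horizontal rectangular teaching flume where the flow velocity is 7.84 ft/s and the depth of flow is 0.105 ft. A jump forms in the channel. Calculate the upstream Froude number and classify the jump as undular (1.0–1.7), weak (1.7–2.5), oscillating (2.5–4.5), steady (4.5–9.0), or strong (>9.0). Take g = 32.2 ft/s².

Fr₁ = 4.26; oscillating jump

Fr₁ = V₁/√(g·y₁) = 7.84/√(32.2×0.105) = 4.26.
Fr₁ = 4.26 lies in the oscillating range.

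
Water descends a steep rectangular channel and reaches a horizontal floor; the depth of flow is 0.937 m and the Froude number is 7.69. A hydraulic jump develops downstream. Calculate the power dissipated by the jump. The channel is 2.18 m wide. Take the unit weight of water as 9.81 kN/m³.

P = 8715 kW

Fr₁ = 7.69 (given).
From the momentum equation for a rectangular channel, y₂/y₁ = ½[√(1 + 8Fr₁²) − 1] = ½[√474.1 − 1] = 10.4.
y₂ = 10.4 × 0.937 = 9.73 m.
V₁ = Fr₁·√(g·y₁) = 7.69×√(9.81×0.937) = 23.3 m/s; q = V₁·y₁ = 21.8 m²/s. V₂ = q/y₂ = 21.8/9.73 = 2.24 m/s. E₁ = y₁ + V₁²/2g = 28.6 m; E₂ = y₂ + V₂²/2g = 9.99 m. ΔE = E₁ − E₂ = 18.7 m.
Q = q·b = 21.8 × 2.18 = 47.6 m³/s. P = γ·Q·ΔE = 9.81 × 47.6 × 18.7 = 8715 kW.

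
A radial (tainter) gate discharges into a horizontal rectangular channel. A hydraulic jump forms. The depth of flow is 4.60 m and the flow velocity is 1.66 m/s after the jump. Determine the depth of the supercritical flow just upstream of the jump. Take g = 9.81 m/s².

y₁ = 0.506 m

Fr₂ = V₂/√(g·y₂) = 1.66/√(9.81×4.60) = 0.247.
From the momentum equation (using Fr₂), y₁/y₂ = ½[√(1 + 8Fr₂²) − 1] = ½[√1.489 − 1] = 0.110.
y₁ = 0.110 × 4.60 = 0.506 m.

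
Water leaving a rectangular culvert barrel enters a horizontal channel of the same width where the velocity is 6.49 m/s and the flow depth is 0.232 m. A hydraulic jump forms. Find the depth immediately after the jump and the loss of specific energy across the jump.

y₂ = 1.30 m; ΔE = 1.01 m

Fr₁ = V₁/√(g·y₁) = 6.49/√(9.81×0.232) = 4.30.
Bélanger equation: y₂/y₁ = ½[√(1 + 8Fr₁²) − 1] = ½[√149.1 − 1] = 5.60.
y₂ = 5.60 × 0.232 = 1.30 m.
Head loss: ΔE = (y₂ − y₁)³/(4y₁y₂) = (1.30 − 0.232)³/(4×0.232×1.30) = 1.22/1.21 = 1.01 m.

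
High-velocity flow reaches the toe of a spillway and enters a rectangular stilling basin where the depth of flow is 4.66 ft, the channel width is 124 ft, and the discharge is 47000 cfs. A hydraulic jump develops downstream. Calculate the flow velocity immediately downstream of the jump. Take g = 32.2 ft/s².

V₂ = 9.14 ft/s

q = Q/b = 47000/124 = 379 ft²/s; V₁ = q/y₁ = 81.3 ft/s. Fr₁ = V₁/√(g·y₁) = 6.64.
Sequent-depth ratio: y₂/y₁ = ½[√(1 + 8Fr₁²) − 1] = ½[√353.7 − 1] = 8.90.
y₂ = 8.90 × 4.66 = 41.5 ft.
V₂ = q/y₂ = 379/41.5 = 9.14 ft/s.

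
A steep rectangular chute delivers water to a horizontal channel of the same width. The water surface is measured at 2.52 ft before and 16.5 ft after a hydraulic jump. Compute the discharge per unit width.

For a rectangular channel the momentum equation gives q² = ½·g·y₁·y₂·(y₁ + y₂) = ½×32.2×2.52×16.5×19.0 = 12733.
q = √12733 = 113 ft²/s.

q = 113 ft²/s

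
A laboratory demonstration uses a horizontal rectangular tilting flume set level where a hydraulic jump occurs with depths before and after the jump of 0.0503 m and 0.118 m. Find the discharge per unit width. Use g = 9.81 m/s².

For a rectangular channel the momentum equation gives q² = ½·g·y₁·y₂·(y₁ + y₂) = ½×9.81×0.0503×0.118×0.168 = 0.00490.
q = √0.00490 = 0.0700 m²/s.

q = 0.0700 m²/s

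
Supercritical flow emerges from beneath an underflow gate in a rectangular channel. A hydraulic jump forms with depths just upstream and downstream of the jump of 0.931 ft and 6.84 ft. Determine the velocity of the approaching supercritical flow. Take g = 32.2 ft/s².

V₁ = 30.3 ft/s

For a rectangular channel the momentum equation gives q² = ½·g·y₁·y₂·(y₁ + y₂) = ½×32.2×0.931×6.84×7.77 = 797.
q = √797 = 28.2 ft²/s.
V₁ = q/y₁ = 28.2/0.931 = 30.3 ft/s.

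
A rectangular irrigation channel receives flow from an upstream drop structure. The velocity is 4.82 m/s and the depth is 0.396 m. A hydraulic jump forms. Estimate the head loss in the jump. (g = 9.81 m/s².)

Fr₁ = V₁/√(g·y₁) = 4.82/√(9.81×0.396) = 2.45.
From the momentum equation for a rectangular channel, y₂/y₁ = ½[√(1 + 8Fr₁²) − 1] = ½[√48.84 − 1] = 2.99.
y₂ = 2.99 × 0.396 = 1.19 m.
q = V₁·y₁ = 4.82 × 0.396 = 1.91 m²/s. V₂ = q/y₂ = 1.91/1.19 = 1.61 m/s. E₁ = y₁ + V₁²/2g = 1.58 m; E₂ = y₂ + V₂²/2g = 1.32 m. ΔE = E₁ − E₂ = 0.262 m.

ΔE = 0.262 m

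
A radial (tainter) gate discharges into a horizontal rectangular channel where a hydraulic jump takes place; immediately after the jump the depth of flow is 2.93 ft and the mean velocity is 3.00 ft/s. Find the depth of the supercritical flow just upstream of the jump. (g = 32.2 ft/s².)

y₁ = 0.480 ft

Fr₂ = V₂/√(g·y₂) = 3.00/√(32.2×2.93) = 0.309.
The Bélanger relation is symmetric: y₁/y₂ = ½[√(1 + 8Fr₂²) − 1] = ½[√1.763 − 1] = 0.164.
y₁ = 0.164 × 2.93 = 0.480 ft.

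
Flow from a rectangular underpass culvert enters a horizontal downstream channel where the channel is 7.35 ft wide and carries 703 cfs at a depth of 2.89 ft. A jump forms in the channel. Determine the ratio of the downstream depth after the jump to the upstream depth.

q = Q/b = 703/7.35 = 95.6 ft²/s; V₁ = q/y₁ = 33.1 ft/s. Fr₁ = V₁/√(g·y₁) = 3.43.
From the momentum equation for a rectangular channel, y₂/y₁ = ½[√(1 + 8Fr₁²) − 1] = ½[√95.16 − 1] = 4.38.

y₂/y₁ = 4.38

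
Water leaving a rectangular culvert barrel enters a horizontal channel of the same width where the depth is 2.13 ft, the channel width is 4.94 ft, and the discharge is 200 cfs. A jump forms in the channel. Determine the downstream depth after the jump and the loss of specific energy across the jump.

y₂ = 5.93 ft; ΔE = 1.09 ft

q = Q/b = 200/4.94 = 40.5 ft²/s; V₁ = q/y₁ = 19.0 ft/s. Fr₁ = V₁/√(g·y₁) = 2.30.
From the momentum equation for a rectangular channel, y₂/y₁ = ½[√(1 + 8Fr₁²) − 1] = ½[√43.14 − 1] = 2.78.
y₂ = 2.78 × 2.13 = 5.93 ft.
Head loss: ΔE = (y₂ − y₁)³/(4y₁y₂) = (5.93 − 2.13)³/(4×2.13×5.93) = 54.9/50.5 = 1.09 ft.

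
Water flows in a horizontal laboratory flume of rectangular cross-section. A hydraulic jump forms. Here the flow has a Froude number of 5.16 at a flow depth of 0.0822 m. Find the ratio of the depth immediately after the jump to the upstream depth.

y₂/y₁ = 6.81

Fr₁ = 5.16 (given).
Conjugate-depth relation: y₂/y₁ = ½[√(1 + 8Fr₁²) − 1] = ½[√214.0 − 1] = 6.81.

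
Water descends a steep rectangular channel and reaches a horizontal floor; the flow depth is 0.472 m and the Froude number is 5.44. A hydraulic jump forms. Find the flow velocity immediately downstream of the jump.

V₂ = 1.62 m/s

Fr₁ = 5.44 (given).
From the momentum equation for a rectangular channel, y₂/y₁ = ½[√(1 + 8Fr₁²) − 1] = ½[√237.7 − 1] = 7.21.
y₂ = 7.21 × 0.472 = 3.40 m.
V₁ = Fr₁·√(g·y₁) = 5.44×√(9.81×0.472) = 11.7 m/s; q = V₁·y₁ = 5.53 m²/s.
V₂ = q/y₂ = 5.53/3.40 = 1.62 m/s.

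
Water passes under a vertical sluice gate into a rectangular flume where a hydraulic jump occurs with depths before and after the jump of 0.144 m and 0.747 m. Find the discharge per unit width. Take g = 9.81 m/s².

For a rectangular channel the momentum equation gives q² = ½·g·y₁·y₂·(y₁ + y₂) = ½×9.81×0.144×0.747×0.891 = 0.470.
q = √0.470 = 0.686 m²/s.

q = 0.686 m²/s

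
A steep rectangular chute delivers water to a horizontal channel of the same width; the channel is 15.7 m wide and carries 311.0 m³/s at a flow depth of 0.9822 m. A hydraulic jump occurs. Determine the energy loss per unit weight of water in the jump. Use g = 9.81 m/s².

q = Q/b = 311.0/15.7 = 19.81 m²/s; V₁ = q/y₁ = 20.17 m/s. Fr₁ = V₁/√(g·y₁) = 6.497.
Bélanger equation: y₂/y₁ = ½[√(1 + 8Fr₁²) − 1] = ½[√338.71 − 1] = 8.702.
y₂ = 8.702 × 0.9822 = 8.547 m.
Head loss: ΔE = (y₂ − y₁)³/(4y₁y₂) = (8.547 − 0.9822)³/(4×0.9822×8.547) = 432.9/33.58 = 12.89 m.

ΔE = 12.89 m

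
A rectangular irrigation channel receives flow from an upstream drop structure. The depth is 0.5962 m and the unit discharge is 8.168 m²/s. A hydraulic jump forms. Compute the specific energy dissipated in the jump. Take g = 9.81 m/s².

ΔE = 5.506 m

V₁ = q/y₁ = 8.168/0.5962 = 13.70 m/s. Fr₁ = V₁/√(g·y₁) = 13.70/√(9.81×0.5962) = 5.665.
Conjugate-depth relation: y₂/y₁ = ½[√(1 + 8Fr₁²) − 1] = ½[√257.73 − 1] = 7.527.
y₂ = 7.527 × 0.5962 = 4.488 m.
V₂ = q/y₂ = 8.168/4.488 = 1.820 m/s. E₁ = y₁ + V₁²/2g = 10.16 m; E₂ = y₂ + V₂²/2g = 4.656 m. ΔE = E₁ − E₂ = 5.506 m.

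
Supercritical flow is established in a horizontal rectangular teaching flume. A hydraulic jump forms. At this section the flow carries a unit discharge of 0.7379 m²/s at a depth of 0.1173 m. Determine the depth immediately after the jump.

y₂ = 0.9159 m

V₁ = q/y₁ = 0.7379/0.1173 = 6.291 m/s. Fr₁ = V₁/√(g·y₁) = 6.291/√(9.81×0.1173) = 5.864.
From the momentum equation for a rectangular channel, y₂/y₁ = ½[√(1 + 8Fr₁²) − 1] = ½[√276.12 − 1] = 7.808.
y₂ = 7.808 × 0.1173 = 0.9159 m.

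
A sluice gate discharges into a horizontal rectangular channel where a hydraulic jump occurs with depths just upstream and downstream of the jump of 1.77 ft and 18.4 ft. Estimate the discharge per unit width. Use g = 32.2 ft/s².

q = 103 ft²/s

For a rectangular channel the momentum equation gives q² = ½·g·y₁·y₂·(y₁ + y₂) = ½×32.2×1.77×18.4×20.2 = 10576.
q = √10576 = 103 ft²/s.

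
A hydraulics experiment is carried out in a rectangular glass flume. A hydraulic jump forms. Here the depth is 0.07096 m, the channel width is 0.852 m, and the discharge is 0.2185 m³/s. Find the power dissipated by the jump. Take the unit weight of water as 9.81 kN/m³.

P = 0.6755 kW

q = Q/b = 0.2185/0.852 = 0.2565 m²/s; V₁ = q/y₁ = 3.614 m/s. Fr₁ = V₁/√(g·y₁) = 4.332.
Conjugate-depth relation: y₂/y₁ = ½[√(1 + 8Fr₁²) − 1] = ½[√151.11 − 1] = 5.646.
y₂ = 5.646 × 0.07096 = 0.4007 m.
V₂ = q/y₂ = 0.2565/0.4007 = 0.6401 m/s. E₁ = y₁ + V₁²/2g = 0.7367 m; E₂ = y₂ + V₂²/2g = 0.4215 m. ΔE = E₁ − E₂ = 0.3151 m.
P = γ·Q·ΔE = 9.81 × 0.2185 × 0.3151 = 0.6755 kW.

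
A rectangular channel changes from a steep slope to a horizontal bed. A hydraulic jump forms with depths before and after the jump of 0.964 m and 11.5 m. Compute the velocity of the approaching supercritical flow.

For a rectangular channel the momentum equation gives q² = ½·g·y₁·y₂·(y₁ + y₂) = ½×9.81×0.964×11.5×12.5 = 678.
q = √678 = 26.0 m²/s.
V₁ = q/y₁ = 26.0/0.964 = 27.0 m/s.

V₁ = 27.0 m/s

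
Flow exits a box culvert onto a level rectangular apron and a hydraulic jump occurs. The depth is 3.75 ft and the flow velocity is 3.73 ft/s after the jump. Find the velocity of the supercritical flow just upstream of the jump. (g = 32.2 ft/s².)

Fr₂ = V₂/√(g·y₂) = 3.73/√(32.2×3.75) = 0.339.
Applying the sequent-depth relation in reverse, y₁/y₂ = ½[√(1 + 8Fr₂²) − 1] = ½[√1.922 − 1] = 0.193.
y₁ = 0.193 × 3.75 = 0.724 ft.
V₁ = q/y₁ = 14.0/0.724 = 19.3 ft/s.

V₁ = 19.3 ft/s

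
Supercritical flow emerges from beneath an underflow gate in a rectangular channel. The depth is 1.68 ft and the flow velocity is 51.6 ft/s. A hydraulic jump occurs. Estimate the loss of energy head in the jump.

ΔE = 26.7 ft

Fr₁ = V₁/√(g·y₁) = 51.6/√(32.2×1.68) = 7.02.
Sequent-depth ratio: y₂/y₁ = ½[√(1 + 8Fr₁²) − 1] = ½[√394.8 − 1] = 9.43.
y₂ = 9.43 × 1.68 = 15.8 ft.
q = V₁·y₁ = 51.6 × 1.68 = 86.7 ft²/s. V₂ = q/y₂ = 86.7/15.8 = 5.47 ft/s. E₁ = y₁ + V₁²/2g = 43.0 ft; E₂ = y₂ + V₂²/2g = 16.3 ft. ΔE = E₁ − E₂ = 26.7 ft.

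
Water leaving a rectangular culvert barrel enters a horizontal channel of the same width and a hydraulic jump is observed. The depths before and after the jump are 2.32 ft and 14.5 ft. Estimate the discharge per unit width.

For a rectangular channel the momentum equation gives q² = ½·g·y₁·y₂·(y₁ + y₂) = ½×32.2×2.32×14.5×16.8 = 9110.
q = √9110 = 95.4 ft²/s.

q = 95.4 ft²/s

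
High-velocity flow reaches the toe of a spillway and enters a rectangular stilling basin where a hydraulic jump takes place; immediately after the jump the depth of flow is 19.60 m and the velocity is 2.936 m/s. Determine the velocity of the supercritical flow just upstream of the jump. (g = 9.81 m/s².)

Fr₂ = V₂/√(g·y₂) = 2.936/√(9.81×19.60) = 0.2117.
The Bélanger relation is symmetric: y₁/y₂ = ½[√(1 + 8Fr₂²) − 1] = ½[√1.3587 − 1] = 0.08281.
y₁ = 0.08281 × 19.60 = 1.623 m.
V₁ = q/y₁ = 57.55/1.623 = 35.46 m/s.

V₁ = 35.46 m/s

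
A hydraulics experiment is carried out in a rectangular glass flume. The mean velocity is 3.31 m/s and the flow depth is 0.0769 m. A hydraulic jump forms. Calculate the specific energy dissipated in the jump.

Fr₁ = V₁/√(g·y₁) = 3.31/√(9.81×0.0769) = 3.81.
From the momentum equation for a rectangular channel, y₂/y₁ = ½[√(1 + 8Fr₁²) − 1] = ½[√117.2 − 1] = 4.91.
y₂ = 4.91 × 0.0769 = 0.378 m.
q = V₁·y₁ = 3.31 × 0.0769 = 0.255 m²/s. V₂ = q/y₂ = 0.255/0.378 = 0.674 m/s. E₁ = y₁ + V₁²/2g = 0.635 m; E₂ = y₂ + V₂²/2g = 0.401 m. ΔE = E₁ − E₂ = 0.234 m.

ΔE = 0.234 m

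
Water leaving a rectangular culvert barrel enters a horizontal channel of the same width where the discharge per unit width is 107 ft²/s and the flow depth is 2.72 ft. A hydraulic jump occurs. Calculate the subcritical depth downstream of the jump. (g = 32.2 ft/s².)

V₁ = q/y₁ = 107/2.72 = 39.3 ft/s. Fr₁ = V₁/√(g·y₁) = 39.3/√(32.2×2.72) = 4.20.
Sequent-depth ratio: y₂/y₁ = ½[√(1 + 8Fr₁²) − 1] = ½[√142.3 − 1] = 5.47.
y₂ = 5.47 × 2.72 = 14.9 ft.

y₂ = 14.9 ft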